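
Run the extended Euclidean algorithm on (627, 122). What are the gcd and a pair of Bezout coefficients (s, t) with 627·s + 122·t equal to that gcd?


Euclidean algorithm on (627, 122) — divide until remainder is 0:
  627 = 5 · 122 + 17
  122 = 7 · 17 + 3
  17 = 5 · 3 + 2
  3 = 1 · 2 + 1
  2 = 2 · 1 + 0
gcd(627, 122) = 1.
Track Bezout coefficients alongside the remainders: start with r₀ = 627 = a·1 + b·0 (s = 1, t = 0) and r₁ = 122 = a·0 + b·1 (s = 0, t = 1); each new remainder r_{k+1} = r_{k-1} − q_k·r_k inherits s_{k+1} = s_{k-1} − q_k·s_k, t_{k+1} = t_{k-1} − q_k·t_k, so r_k = a·s_k + b·t_k at every step:
  q = 5: r = 17, s = 1 − 5·0 = 1, t = 0 − 5·1 = -5  (check: 627·1 + 122·(-5) = 17)
  q = 7: r = 3, s = 0 − 7·1 = -7, t = 1 − 7·(-5) = 36  (check: 627·(-7) + 122·36 = 3)
  q = 5: r = 2, s = 1 − 5·(-7) = 36, t = -5 − 5·36 = -185  (check: 627·36 + 122·(-185) = 2)
  q = 1: r = 1, s = -7 − 1·36 = -43, t = 36 − 1·(-185) = 221  (check: 627·(-43) + 122·221 = 1)
The row with r = 1 (the gcd) gives the Bezout coefficients s = -43, t = 221.
Result: 627 · (-43) + 122 · (221) = 1.

gcd(627, 122) = 1; s = -43, t = 221 (check: 627·(-43) + 122·221 = 1).


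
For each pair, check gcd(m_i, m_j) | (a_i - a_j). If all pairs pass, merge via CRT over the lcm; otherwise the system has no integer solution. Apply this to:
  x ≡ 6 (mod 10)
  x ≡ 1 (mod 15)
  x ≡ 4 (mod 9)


Moduli 10, 15, 9 are not pairwise coprime, so CRT works modulo lcm(m_i) when all pairwise compatibility conditions hold.
Pairwise compatibility: gcd(m_i, m_j) must divide a_i - a_j for every pair.
Merge one congruence at a time:
  Start: x ≡ 6 (mod 10).
  Combine with x ≡ 1 (mod 15): gcd(10, 15) = 5; 1 - 6 = -5, which IS divisible by 5, so compatible.
    Write x = 6 + 10·t and substitute into x ≡ 1 (mod 15): 10·t ≡ 1 − 6 = -5 (mod 15).
    Divide the congruence (and modulus) by g = 5: 2·t ≡ -1 (mod 3).
    Reduce coefficients mod 3: 2·t ≡ 2 (mod 3).
    The inverse of 2 mod 3 is 2 (since 2·2 = 4 = 1·3 + 1), so t ≡ 2·2 = 4 ≡ 1 (mod 3).
    Then x = 6 + 10·1 = 16, valid modulo lcm(10, 15) = 30: x ≡ 16 (mod 30).
  Combine with x ≡ 4 (mod 9): gcd(30, 9) = 3; 4 - 16 = -12, which IS divisible by 3, so compatible.
    Write x = 16 + 30·t and substitute into x ≡ 4 (mod 9): 30·t ≡ 4 − 16 = -12 (mod 9).
    Divide the congruence (and modulus) by g = 3: 10·t ≡ -4 (mod 3).
    Reduce coefficients mod 3: 1·t ≡ 2 (mod 3).
    So t ≡ 2 (mod 3).
    Then x = 16 + 30·2 = 76, valid modulo lcm(30, 9) = 90: x ≡ 76 (mod 90).
Verify: 76 mod 10 = 6, 76 mod 15 = 1, 76 mod 9 = 4.

x ≡ 76 (mod 90).


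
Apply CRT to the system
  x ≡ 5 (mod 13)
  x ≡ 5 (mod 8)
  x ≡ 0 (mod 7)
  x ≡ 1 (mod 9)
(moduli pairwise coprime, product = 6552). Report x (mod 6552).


Product of moduli M = 13 · 8 · 7 · 9 = 6552.
Merge one congruence at a time:
  Start: x ≡ 5 (mod 13).
  Combine with x ≡ 5 (mod 8); new modulus lcm = 104.
    Write x = 5 + 13·t and substitute into x ≡ 5 (mod 8): 13·t ≡ 5 − 5 = 0 (mod 8).
    Reduce coefficients mod 8: 5·t ≡ 0 (mod 8).
    The inverse of 5 mod 8 is 5 (since 5·5 = 25 = 3·8 + 1), so t ≡ 5·0 = 0 ≡ 0 (mod 8).
    Then x = 5 + 13·0 = 5, valid modulo lcm(13, 8) = 104: x ≡ 5 (mod 104).
  Combine with x ≡ 0 (mod 7); new modulus lcm = 728.
    Write x = 5 + 104·t and substitute into x ≡ 0 (mod 7): 104·t ≡ 0 − 5 = -5 (mod 7).
    Reduce coefficients mod 7: 6·t ≡ 2 (mod 7).
    The inverse of 6 mod 7 is 6 (since 6·6 = 36 = 5·7 + 1), so t ≡ 6·2 = 12 ≡ 5 (mod 7).
    Then x = 5 + 104·5 = 525, valid modulo lcm(104, 7) = 728: x ≡ 525 (mod 728).
  Combine with x ≡ 1 (mod 9); new modulus lcm = 6552.
    Write x = 525 + 728·t and substitute into x ≡ 1 (mod 9): 728·t ≡ 1 − 525 = -524 (mod 9).
    Reduce coefficients mod 9: 8·t ≡ 7 (mod 9).
    The inverse of 8 mod 9 is 8 (since 8·8 = 64 = 7·9 + 1), so t ≡ 8·7 = 56 ≡ 2 (mod 9).
    Then x = 525 + 728·2 = 1981, valid modulo lcm(728, 9) = 6552: x ≡ 1981 (mod 6552).
Verify against each original: 1981 mod 13 = 5, 1981 mod 8 = 5, 1981 mod 7 = 0, 1981 mod 9 = 1.

x ≡ 1981 (mod 6552).


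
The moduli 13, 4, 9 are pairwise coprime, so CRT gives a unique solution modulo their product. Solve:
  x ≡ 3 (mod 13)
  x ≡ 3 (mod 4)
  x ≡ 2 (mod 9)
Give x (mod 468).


Moduli 13, 4, 9 are pairwise coprime; by CRT there is a unique solution modulo M = 13 · 4 · 9 = 468.
Solve pairwise, accumulating the modulus:
  Start with x ≡ 3 (mod 13).
  Combine with x ≡ 3 (mod 4): since gcd(13, 4) = 1, we get a unique residue mod 52.
    Write x = 3 + 13·t and substitute into x ≡ 3 (mod 4): 13·t ≡ 3 − 3 = 0 (mod 4).
    Reduce coefficients mod 4: 1·t ≡ 0 (mod 4).
    So t ≡ 0 (mod 4).
    Then x = 3 + 13·0 = 3, valid modulo lcm(13, 4) = 52: x ≡ 3 (mod 52).
  Combine with x ≡ 2 (mod 9): since gcd(52, 9) = 1, we get a unique residue mod 468.
    Write x = 3 + 52·t and substitute into x ≡ 2 (mod 9): 52·t ≡ 2 − 3 = -1 (mod 9).
    Reduce coefficients mod 9: 7·t ≡ 8 (mod 9).
    The inverse of 7 mod 9 is 4 (since 7·4 = 28 = 3·9 + 1), so t ≡ 4·8 = 32 ≡ 5 (mod 9).
    Then x = 3 + 52·5 = 263, valid modulo lcm(52, 9) = 468: x ≡ 263 (mod 468).
Verify: 263 mod 13 = 3 ✓, 263 mod 4 = 3 ✓, 263 mod 9 = 2 ✓.

x ≡ 263 (mod 468).


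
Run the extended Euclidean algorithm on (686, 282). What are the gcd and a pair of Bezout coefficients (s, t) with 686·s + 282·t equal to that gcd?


Euclidean algorithm on (686, 282) — divide until remainder is 0:
  686 = 2 · 282 + 122
  282 = 2 · 122 + 38
  122 = 3 · 38 + 8
  38 = 4 · 8 + 6
  8 = 1 · 6 + 2
  6 = 3 · 2 + 0
gcd(686, 282) = 2.
Track Bezout coefficients alongside the remainders: start with r₀ = 686 = a·1 + b·0 (s = 1, t = 0) and r₁ = 282 = a·0 + b·1 (s = 0, t = 1); each new remainder r_{k+1} = r_{k-1} − q_k·r_k inherits s_{k+1} = s_{k-1} − q_k·s_k, t_{k+1} = t_{k-1} − q_k·t_k, so r_k = a·s_k + b·t_k at every step:
  q = 2: r = 122, s = 1 − 2·0 = 1, t = 0 − 2·1 = -2  (check: 686·1 + 282·(-2) = 122)
  q = 2: r = 38, s = 0 − 2·1 = -2, t = 1 − 2·(-2) = 5  (check: 686·(-2) + 282·5 = 38)
  q = 3: r = 8, s = 1 − 3·(-2) = 7, t = -2 − 3·5 = -17  (check: 686·7 + 282·(-17) = 8)
  q = 4: r = 6, s = -2 − 4·7 = -30, t = 5 − 4·(-17) = 73  (check: 686·(-30) + 282·73 = 6)
  q = 1: r = 2, s = 7 − 1·(-30) = 37, t = -17 − 1·73 = -90  (check: 686·37 + 282·(-90) = 2)
The row with r = 2 (the gcd) gives the Bezout coefficients s = 37, t = -90.
Result: 686 · (37) + 282 · (-90) = 2.

gcd(686, 282) = 2; s = 37, t = -90 (check: 686·37 + 282·(-90) = 2).


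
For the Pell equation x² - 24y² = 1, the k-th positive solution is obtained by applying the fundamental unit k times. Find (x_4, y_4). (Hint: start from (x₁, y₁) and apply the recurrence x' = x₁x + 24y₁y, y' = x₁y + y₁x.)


Step 1: Find the fundamental solution (x₁, y₁) of x² - 24y² = 1.
  Expand √24 as a continued fraction. a₀ = ⌊√24⌋ = 4; iterate m_{k+1} = d_k·a_k − m_k, d_{k+1} = (24 − m_{k+1}²)/d_k, a_{k+1} = ⌊(a₀ + m_{k+1})/d_{k+1}⌋ (starting m₀ = 0, d₀ = 1), with convergents p_k = a_k·p_{k-1} + p_{k-2}, q_k = a_k·q_{k-1} + q_{k-2} (p₋₁ = 1, q₋₁ = 0):
  k = 0: a₀ = 4; p₀/q₀ = 4/1; p₀² − 24·q₀² = 16 − 24 = -8.
  k = 1: m = 4, d = 8, a = ⌊(4 + 4)/8⌋ = 1; p/q = (1·4 + 1)/(1·1 + 0) = 5/1; p² − 24·q² = 25 − 24 = 1.
  The first convergent with p² − 24·q² = 1 gives the fundamental solution (x₁, y₁) = (5, 1).
Step 2: Apply the recurrence (x_{n+1}, y_{n+1}) = (x₁x_n + 24y₁y_n, x₁y_n + y₁x_n) repeatedly.
  From (x_1, y_1) = (5, 1): x_2 = 5·5 + 24·1·1 = 49; y_2 = 5·1 + 1·5 = 10.
  From (x_2, y_2) = (49, 10): x_3 = 5·49 + 24·1·10 = 485; y_3 = 5·10 + 1·49 = 99.
  From (x_3, y_3) = (485, 99): x_4 = 5·485 + 24·1·99 = 4801; y_4 = 5·99 + 1·485 = 980.
Step 3: Verify x_4² - 24·y_4² = 23049601 - 23049600 = 1 (should be 1). ✓

(x_1, y_1) = (5, 1); (x_4, y_4) = (4801, 980).


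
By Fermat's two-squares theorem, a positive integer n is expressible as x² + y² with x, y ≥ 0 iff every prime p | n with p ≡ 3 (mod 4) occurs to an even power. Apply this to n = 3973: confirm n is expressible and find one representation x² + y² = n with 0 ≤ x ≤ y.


Step 1: Factor n = 3973 = 29 · 137.
Step 2: Check the mod-4 condition on each prime factor: 29 ≡ 1 (mod 4), exponent 1; 137 ≡ 1 (mod 4), exponent 1.
All primes ≡ 3 (mod 4) appear to even exponent (or don't appear), so by the two-squares theorem n IS expressible as a sum of two squares.
Step 3: Build a representation. Here n = 29 · 137 is a product of primes ≡ 1 (mod 4). Each prime p ≡ 1 (mod 4) is itself a sum of two squares; find a² by testing p − a² for a perfect square:
  29: 29 − 1² = 28, 29 − 2² = 25 = 5² ⇒ 29 = 2² + 5².
  137: 137 − 1² = 136, 137 − 2² = 133, 137 − 3² = 128, 137 − 4² = 121 = 11² ⇒ 137 = 4² + 11².
  Combine using the Brahmagupta–Fibonacci identity (a² + b²)(c² + d²) = (ac − bd)² + (ad + bc)² = (ac + bd)² + (ad − bc)²:
  29 · 137 = 3973: from (2² + 5²)(4² + 11²), take (2·4 − 5·11, 2·11 + 5·4) = (8 − 55, 22 + 20) = (-47, 42); dropping signs (only squares matter) gives (47, 42); check 47² + 42² = 2209 + 1764 = 3973 ✓.
Step 4: Order so x ≤ y and verify: 42² + 47² = 1764 + 2209 = 3973 = n. ✓

n = 3973 = 42² + 47² (one valid representation with x ≤ y).


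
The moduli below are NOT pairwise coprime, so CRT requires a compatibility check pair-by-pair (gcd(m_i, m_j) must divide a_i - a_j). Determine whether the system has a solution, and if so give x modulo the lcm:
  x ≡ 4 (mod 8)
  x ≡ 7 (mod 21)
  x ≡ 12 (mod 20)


Moduli 8, 21, 20 are not pairwise coprime, so CRT works modulo lcm(m_i) when all pairwise compatibility conditions hold.
Pairwise compatibility: gcd(m_i, m_j) must divide a_i - a_j for every pair.
Merge one congruence at a time:
  Start: x ≡ 4 (mod 8).
  Combine with x ≡ 7 (mod 21): gcd(8, 21) = 1; 7 - 4 = 3, which IS divisible by 1, so compatible.
    Write x = 4 + 8·t and substitute into x ≡ 7 (mod 21): 8·t ≡ 7 − 4 = 3 (mod 21).
    The inverse of 8 mod 21 is 8 (since 8·8 = 64 = 3·21 + 1), so t ≡ 8·3 = 24 ≡ 3 (mod 21).
    Then x = 4 + 8·3 = 28, valid modulo lcm(8, 21) = 168: x ≡ 28 (mod 168).
  Combine with x ≡ 12 (mod 20): gcd(168, 20) = 4; 12 - 28 = -16, which IS divisible by 4, so compatible.
    Write x = 28 + 168·t and substitute into x ≡ 12 (mod 20): 168·t ≡ 12 − 28 = -16 (mod 20).
    Divide the congruence (and modulus) by g = 4: 42·t ≡ -4 (mod 5).
    Reduce coefficients mod 5: 2·t ≡ 1 (mod 5).
    The inverse of 2 mod 5 is 3 (since 2·3 = 6 = 1·5 + 1), so t ≡ 3·1 = 3 ≡ 3 (mod 5).
    Then x = 28 + 168·3 = 532, valid modulo lcm(168, 20) = 840: x ≡ 532 (mod 840).
Verify: 532 mod 8 = 4, 532 mod 21 = 7, 532 mod 20 = 12.

x ≡ 532 (mod 840).


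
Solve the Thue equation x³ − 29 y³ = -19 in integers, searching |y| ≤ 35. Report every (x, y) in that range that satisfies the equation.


The equation is x³ - 29y³ = -19. For fixed y, x³ = 29·y³ − 19, so a solution requires the RHS to be a perfect cube.
Strategy: iterate y from -35 to 35, compute RHS = 29·y³ − 19, and check whether it is a (positive or negative) perfect cube.
Check small values of y:
  y = 0: RHS = -19 is not a perfect cube.
  y = 1: RHS = 10 is not a perfect cube.
  y = -1: RHS = -48 is not a perfect cube.
  y = 2: RHS = 213 is not a perfect cube.
  y = -2: RHS = -251 is not a perfect cube.
  y = 3: RHS = 764 is not a perfect cube.
  y = -3: RHS = -802 is not a perfect cube.
Continuing the search up to |y| = 35 finds no solutions either.
No (x, y) in the scanned range satisfies the equation.

No integer solutions with |y| ≤ 35.


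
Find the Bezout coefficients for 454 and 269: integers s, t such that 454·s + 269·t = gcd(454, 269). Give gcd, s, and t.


Euclidean algorithm on (454, 269) — divide until remainder is 0:
  454 = 1 · 269 + 185
  269 = 1 · 185 + 84
  185 = 2 · 84 + 17
  84 = 4 · 17 + 16
  17 = 1 · 16 + 1
  16 = 16 · 1 + 0
gcd(454, 269) = 1.
Track Bezout coefficients alongside the remainders: start with r₀ = 454 = a·1 + b·0 (s = 1, t = 0) and r₁ = 269 = a·0 + b·1 (s = 0, t = 1); each new remainder r_{k+1} = r_{k-1} − q_k·r_k inherits s_{k+1} = s_{k-1} − q_k·s_k, t_{k+1} = t_{k-1} − q_k·t_k, so r_k = a·s_k + b·t_k at every step:
  q = 1: r = 185, s = 1 − 1·0 = 1, t = 0 − 1·1 = -1  (check: 454·1 + 269·(-1) = 185)
  q = 1: r = 84, s = 0 − 1·1 = -1, t = 1 − 1·(-1) = 2  (check: 454·(-1) + 269·2 = 84)
  q = 2: r = 17, s = 1 − 2·(-1) = 3, t = -1 − 2·2 = -5  (check: 454·3 + 269·(-5) = 17)
  q = 4: r = 16, s = -1 − 4·3 = -13, t = 2 − 4·(-5) = 22  (check: 454·(-13) + 269·22 = 16)
  q = 1: r = 1, s = 3 − 1·(-13) = 16, t = -5 − 1·22 = -27  (check: 454·16 + 269·(-27) = 1)
The row with r = 1 (the gcd) gives the Bezout coefficients s = 16, t = -27.
Result: 454 · (16) + 269 · (-27) = 1.

gcd(454, 269) = 1; s = 16, t = -27 (check: 454·16 + 269·(-27) = 1).


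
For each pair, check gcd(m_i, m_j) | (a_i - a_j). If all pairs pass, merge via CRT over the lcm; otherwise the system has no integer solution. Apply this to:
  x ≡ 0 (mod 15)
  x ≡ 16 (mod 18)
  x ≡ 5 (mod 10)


Moduli 15, 18, 10 are not pairwise coprime, so CRT works modulo lcm(m_i) when all pairwise compatibility conditions hold.
Pairwise compatibility: gcd(m_i, m_j) must divide a_i - a_j for every pair.
Merge one congruence at a time:
  Start: x ≡ 0 (mod 15).
  Combine with x ≡ 16 (mod 18): gcd(15, 18) = 3, and 16 - 0 = 16 is NOT divisible by 3.
    ⇒ system is inconsistent (no integer solution).

No solution (the system is inconsistent).


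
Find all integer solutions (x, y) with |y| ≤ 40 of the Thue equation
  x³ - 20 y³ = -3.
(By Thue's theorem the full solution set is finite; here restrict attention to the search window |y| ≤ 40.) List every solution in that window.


The equation is x³ - 20y³ = -3. For fixed y, x³ = 20·y³ − 3, so a solution requires the RHS to be a perfect cube.
Strategy: iterate y from -40 to 40, compute RHS = 20·y³ − 3, and check whether it is a (positive or negative) perfect cube.
Check small values of y:
  y = 0: RHS = -3 is not a perfect cube.
  y = 1: RHS = 17 is not a perfect cube.
  y = -1: RHS = -23 is not a perfect cube.
  y = 2: RHS = 157 is not a perfect cube.
  y = -2: RHS = -163 is not a perfect cube.
  y = 3: RHS = 537 is not a perfect cube.
  y = -3: RHS = -543 is not a perfect cube.
Continuing the search up to |y| = 40 finds no solutions either.
No (x, y) in the scanned range satisfies the equation.

No integer solutions with |y| ≤ 40.


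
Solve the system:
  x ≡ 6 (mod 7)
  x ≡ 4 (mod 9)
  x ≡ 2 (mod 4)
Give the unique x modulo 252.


Moduli 7, 9, 4 are pairwise coprime; by CRT there is a unique solution modulo M = 7 · 9 · 4 = 252.
Solve pairwise, accumulating the modulus:
  Start with x ≡ 6 (mod 7).
  Combine with x ≡ 4 (mod 9): since gcd(7, 9) = 1, we get a unique residue mod 63.
    Write x = 6 + 7·t and substitute into x ≡ 4 (mod 9): 7·t ≡ 4 − 6 = -2 (mod 9).
    Reduce coefficients mod 9: 7·t ≡ 7 (mod 9).
    The inverse of 7 mod 9 is 4 (since 7·4 = 28 = 3·9 + 1), so t ≡ 4·7 = 28 ≡ 1 (mod 9).
    Then x = 6 + 7·1 = 13, valid modulo lcm(7, 9) = 63: x ≡ 13 (mod 63).
  Combine with x ≡ 2 (mod 4): since gcd(63, 4) = 1, we get a unique residue mod 252.
    Write x = 13 + 63·t and substitute into x ≡ 2 (mod 4): 63·t ≡ 2 − 13 = -11 (mod 4).
    Reduce coefficients mod 4: 3·t ≡ 1 (mod 4).
    The inverse of 3 mod 4 is 3 (since 3·3 = 9 = 2·4 + 1), so t ≡ 3·1 = 3 ≡ 3 (mod 4).
    Then x = 13 + 63·3 = 202, valid modulo lcm(63, 4) = 252: x ≡ 202 (mod 252).
Verify: 202 mod 7 = 6 ✓, 202 mod 9 = 4 ✓, 202 mod 4 = 2 ✓.

x ≡ 202 (mod 252).


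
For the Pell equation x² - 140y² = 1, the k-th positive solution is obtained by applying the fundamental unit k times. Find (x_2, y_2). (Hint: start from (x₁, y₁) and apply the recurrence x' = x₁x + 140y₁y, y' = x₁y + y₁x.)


Step 1: Find the fundamental solution (x₁, y₁) of x² - 140y² = 1.
  Expand √140 as a continued fraction. a₀ = ⌊√140⌋ = 11; iterate m_{k+1} = d_k·a_k − m_k, d_{k+1} = (140 − m_{k+1}²)/d_k, a_{k+1} = ⌊(a₀ + m_{k+1})/d_{k+1}⌋ (starting m₀ = 0, d₀ = 1), with convergents p_k = a_k·p_{k-1} + p_{k-2}, q_k = a_k·q_{k-1} + q_{k-2} (p₋₁ = 1, q₋₁ = 0):
  k = 0: a₀ = 11; p₀/q₀ = 11/1; p₀² − 140·q₀² = 121 − 140 = -19.
  k = 1: m = 11, d = 19, a = ⌊(11 + 11)/19⌋ = 1; p/q = (1·11 + 1)/(1·1 + 0) = 12/1; p² − 140·q² = 144 − 140 = 4.
  k = 2: m = 8, d = 4, a = ⌊(11 + 8)/4⌋ = 4; p/q = (4·12 + 11)/(4·1 + 1) = 59/5; p² − 140·q² = 3481 − 3500 = -19.
  k = 3: m = 8, d = 19, a = ⌊(11 + 8)/19⌋ = 1; p/q = (1·59 + 12)/(1·5 + 1) = 71/6; p² − 140·q² = 5041 − 5040 = 1.
  The first convergent with p² − 140·q² = 1 gives the fundamental solution (x₁, y₁) = (71, 6).
Step 2: Apply the recurrence (x_{n+1}, y_{n+1}) = (x₁x_n + 140y₁y_n, x₁y_n + y₁x_n) repeatedly.
  From (x_1, y_1) = (71, 6): x_2 = 71·71 + 140·6·6 = 10081; y_2 = 71·6 + 6·71 = 852.
Step 3: Verify x_2² - 140·y_2² = 101626561 - 101626560 = 1 (should be 1). ✓

(x_1, y_1) = (71, 6); (x_2, y_2) = (10081, 852).


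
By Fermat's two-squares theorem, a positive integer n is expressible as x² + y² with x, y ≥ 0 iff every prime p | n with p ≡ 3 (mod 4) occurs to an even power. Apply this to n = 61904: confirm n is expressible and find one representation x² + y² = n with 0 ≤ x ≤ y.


Step 1: Factor n = 61904 = 2^4 · 53 · 73.
Step 2: Check the mod-4 condition on each prime factor: 2 = 2 (special); 53 ≡ 1 (mod 4), exponent 1; 73 ≡ 1 (mod 4), exponent 1.
All primes ≡ 3 (mod 4) appear to even exponent (or don't appear), so by the two-squares theorem n IS expressible as a sum of two squares.
Step 3: Build a representation. Group n = k² · m with k = 4 and m = 53 · 73 = 3869 (a product of primes ≡ 1 (mod 4)); a representation of m scales to one of n via (k·x)² + (k·y)² = k²(x² + y²). Each prime p ≡ 1 (mod 4) is itself a sum of two squares; find a² by testing p − a² for a perfect square:
  53: 53 − 1² = 52, 53 − 2² = 49 = 7² ⇒ 53 = 2² + 7².
  73: 73 − 1² = 72, 73 − 2² = 69, 73 − 3² = 64 = 8² ⇒ 73 = 3² + 8².
  Combine using the Brahmagupta–Fibonacci identity (a² + b²)(c² + d²) = (ac − bd)² + (ad + bc)² = (ac + bd)² + (ad − bc)²:
  53 · 73 = 3869: from (2² + 7²)(3² + 8²), take (2·3 − 7·8, 2·8 + 7·3) = (6 − 56, 16 + 21) = (-50, 37); dropping signs (only squares matter) gives (50, 37); check 50² + 37² = 2500 + 1369 = 3869 ✓.
  Scale by k = 4: (4·50, 4·37) = (200, 148).
Step 4: Order so x ≤ y and verify: 148² + 200² = 21904 + 40000 = 61904 = n. ✓

n = 61904 = 148² + 200² (one valid representation with x ≤ y).


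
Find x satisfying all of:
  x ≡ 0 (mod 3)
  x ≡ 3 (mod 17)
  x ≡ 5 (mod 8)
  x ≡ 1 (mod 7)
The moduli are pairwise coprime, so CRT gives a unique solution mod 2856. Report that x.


Product of moduli M = 3 · 17 · 8 · 7 = 2856.
Merge one congruence at a time:
  Start: x ≡ 0 (mod 3).
  Combine with x ≡ 3 (mod 17); new modulus lcm = 51.
    Write x = 0 + 3·t and substitute into x ≡ 3 (mod 17): 3·t ≡ 3 − 0 = 3 (mod 17).
    The inverse of 3 mod 17 is 6 (since 3·6 = 18 = 1·17 + 1), so t ≡ 6·3 = 18 ≡ 1 (mod 17).
    Then x = 0 + 3·1 = 3, valid modulo lcm(3, 17) = 51: x ≡ 3 (mod 51).
  Combine with x ≡ 5 (mod 8); new modulus lcm = 408.
    Write x = 3 + 51·t and substitute into x ≡ 5 (mod 8): 51·t ≡ 5 − 3 = 2 (mod 8).
    Reduce coefficients mod 8: 3·t ≡ 2 (mod 8).
    The inverse of 3 mod 8 is 3 (since 3·3 = 9 = 1·8 + 1), so t ≡ 3·2 = 6 ≡ 6 (mod 8).
    Then x = 3 + 51·6 = 309, valid modulo lcm(51, 8) = 408: x ≡ 309 (mod 408).
  Combine with x ≡ 1 (mod 7); new modulus lcm = 2856.
    Write x = 309 + 408·t and substitute into x ≡ 1 (mod 7): 408·t ≡ 1 − 309 = -308 (mod 7).
    Reduce coefficients mod 7: 2·t ≡ 0 (mod 7).
    The inverse of 2 mod 7 is 4 (since 2·4 = 8 = 1·7 + 1), so t ≡ 4·0 = 0 ≡ 0 (mod 7).
    Then x = 309 + 408·0 = 309, valid modulo lcm(408, 7) = 2856: x ≡ 309 (mod 2856).
Verify against each original: 309 mod 3 = 0, 309 mod 17 = 3, 309 mod 8 = 5, 309 mod 7 = 1.

x ≡ 309 (mod 2856).


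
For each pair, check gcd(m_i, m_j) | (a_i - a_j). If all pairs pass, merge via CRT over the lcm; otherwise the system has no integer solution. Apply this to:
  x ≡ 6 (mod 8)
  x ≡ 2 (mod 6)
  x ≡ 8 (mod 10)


Moduli 8, 6, 10 are not pairwise coprime, so CRT works modulo lcm(m_i) when all pairwise compatibility conditions hold.
Pairwise compatibility: gcd(m_i, m_j) must divide a_i - a_j for every pair.
Merge one congruence at a time:
  Start: x ≡ 6 (mod 8).
  Combine with x ≡ 2 (mod 6): gcd(8, 6) = 2; 2 - 6 = -4, which IS divisible by 2, so compatible.
    Write x = 6 + 8·t and substitute into x ≡ 2 (mod 6): 8·t ≡ 2 − 6 = -4 (mod 6).
    Divide the congruence (and modulus) by g = 2: 4·t ≡ -2 (mod 3).
    Reduce coefficients mod 3: 1·t ≡ 1 (mod 3).
    So t ≡ 1 (mod 3).
    Then x = 6 + 8·1 = 14, valid modulo lcm(8, 6) = 24: x ≡ 14 (mod 24).
  Combine with x ≡ 8 (mod 10): gcd(24, 10) = 2; 8 - 14 = -6, which IS divisible by 2, so compatible.
    Write x = 14 + 24·t and substitute into x ≡ 8 (mod 10): 24·t ≡ 8 − 14 = -6 (mod 10).
    Divide the congruence (and modulus) by g = 2: 12·t ≡ -3 (mod 5).
    Reduce coefficients mod 5: 2·t ≡ 2 (mod 5).
    The inverse of 2 mod 5 is 3 (since 2·3 = 6 = 1·5 + 1), so t ≡ 3·2 = 6 ≡ 1 (mod 5).
    Then x = 14 + 24·1 = 38, valid modulo lcm(24, 10) = 120: x ≡ 38 (mod 120).
Verify: 38 mod 8 = 6, 38 mod 6 = 2, 38 mod 10 = 8.

x ≡ 38 (mod 120).


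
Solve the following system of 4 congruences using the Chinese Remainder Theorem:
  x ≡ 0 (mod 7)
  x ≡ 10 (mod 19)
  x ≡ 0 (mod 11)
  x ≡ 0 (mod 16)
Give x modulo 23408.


Product of moduli M = 7 · 19 · 11 · 16 = 23408.
Merge one congruence at a time:
  Start: x ≡ 0 (mod 7).
  Combine with x ≡ 10 (mod 19); new modulus lcm = 133.
    Write x = 0 + 7·t and substitute into x ≡ 10 (mod 19): 7·t ≡ 10 − 0 = 10 (mod 19).
    The inverse of 7 mod 19 is 11 (since 7·11 = 77 = 4·19 + 1), so t ≡ 11·10 = 110 ≡ 15 (mod 19).
    Then x = 0 + 7·15 = 105, valid modulo lcm(7, 19) = 133: x ≡ 105 (mod 133).
  Combine with x ≡ 0 (mod 11); new modulus lcm = 1463.
    Write x = 105 + 133·t and substitute into x ≡ 0 (mod 11): 133·t ≡ 0 − 105 = -105 (mod 11).
    Reduce coefficients mod 11: 1·t ≡ 5 (mod 11).
    So t ≡ 5 (mod 11).
    Then x = 105 + 133·5 = 770, valid modulo lcm(133, 11) = 1463: x ≡ 770 (mod 1463).
  Combine with x ≡ 0 (mod 16); new modulus lcm = 23408.
    Write x = 770 + 1463·t and substitute into x ≡ 0 (mod 16): 1463·t ≡ 0 − 770 = -770 (mod 16).
    Reduce coefficients mod 16: 7·t ≡ 14 (mod 16).
    The inverse of 7 mod 16 is 7 (since 7·7 = 49 = 3·16 + 1), so t ≡ 7·14 = 98 ≡ 2 (mod 16).
    Then x = 770 + 1463·2 = 3696, valid modulo lcm(1463, 16) = 23408: x ≡ 3696 (mod 23408).
Verify against each original: 3696 mod 7 = 0, 3696 mod 19 = 10, 3696 mod 11 = 0, 3696 mod 16 = 0.

x ≡ 3696 (mod 23408).


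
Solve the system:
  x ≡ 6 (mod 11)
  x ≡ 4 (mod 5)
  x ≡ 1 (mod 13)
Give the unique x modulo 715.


Moduli 11, 5, 13 are pairwise coprime; by CRT there is a unique solution modulo M = 11 · 5 · 13 = 715.
Solve pairwise, accumulating the modulus:
  Start with x ≡ 6 (mod 11).
  Combine with x ≡ 4 (mod 5): since gcd(11, 5) = 1, we get a unique residue mod 55.
    Write x = 6 + 11·t and substitute into x ≡ 4 (mod 5): 11·t ≡ 4 − 6 = -2 (mod 5).
    Reduce coefficients mod 5: 1·t ≡ 3 (mod 5).
    So t ≡ 3 (mod 5).
    Then x = 6 + 11·3 = 39, valid modulo lcm(11, 5) = 55: x ≡ 39 (mod 55).
  Combine with x ≡ 1 (mod 13): since gcd(55, 13) = 1, we get a unique residue mod 715.
    Write x = 39 + 55·t and substitute into x ≡ 1 (mod 13): 55·t ≡ 1 − 39 = -38 (mod 13).
    Reduce coefficients mod 13: 3·t ≡ 1 (mod 13).
    The inverse of 3 mod 13 is 9 (since 3·9 = 27 = 2·13 + 1), so t ≡ 9·1 = 9 ≡ 9 (mod 13).
    Then x = 39 + 55·9 = 534, valid modulo lcm(55, 13) = 715: x ≡ 534 (mod 715).
Verify: 534 mod 11 = 6 ✓, 534 mod 5 = 4 ✓, 534 mod 13 = 1 ✓.

x ≡ 534 (mod 715).


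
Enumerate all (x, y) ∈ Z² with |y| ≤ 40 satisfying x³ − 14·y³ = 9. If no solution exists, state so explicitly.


The equation is x³ - 14y³ = 9. For fixed y, x³ = 14·y³ + 9, so a solution requires the RHS to be a perfect cube.
Strategy: iterate y from -40 to 40, compute RHS = 14·y³ + 9, and check whether it is a (positive or negative) perfect cube.
Check small values of y:
  y = 0: RHS = 9 is not a perfect cube.
  y = 1: RHS = 23 is not a perfect cube.
  y = -1: RHS = -5 is not a perfect cube.
  y = 2: RHS = 121 is not a perfect cube.
  y = -2: RHS = -103 is not a perfect cube.
  y = 3: RHS = 387 is not a perfect cube.
  y = -3: RHS = -369 is not a perfect cube.
Continuing the search up to |y| = 40 finds no solutions either.
No (x, y) in the scanned range satisfies the equation.

No integer solutions with |y| ≤ 40.


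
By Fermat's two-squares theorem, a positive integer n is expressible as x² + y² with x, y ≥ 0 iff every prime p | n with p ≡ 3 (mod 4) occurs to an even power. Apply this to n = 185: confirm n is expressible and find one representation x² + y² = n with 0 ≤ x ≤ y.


Step 1: Factor n = 185 = 5 · 37.
Step 2: Check the mod-4 condition on each prime factor: 5 ≡ 1 (mod 4), exponent 1; 37 ≡ 1 (mod 4), exponent 1.
All primes ≡ 3 (mod 4) appear to even exponent (or don't appear), so by the two-squares theorem n IS expressible as a sum of two squares.
Step 3: Build a representation. Here n = 5 · 37 is a product of primes ≡ 1 (mod 4). Each prime p ≡ 1 (mod 4) is itself a sum of two squares; find a² by testing p − a² for a perfect square:
  5: 5 − 1² = 4 = 2² ⇒ 5 = 1² + 2².
  37: 37 − 1² = 36 = 6² ⇒ 37 = 1² + 6².
  Combine using the Brahmagupta–Fibonacci identity (a² + b²)(c² + d²) = (ac − bd)² + (ad + bc)² = (ac + bd)² + (ad − bc)²:
  5 · 37 = 185: from (1² + 2²)(1² + 6²), take (1·1 − 2·6, 1·6 + 2·1) = (1 − 12, 6 + 2) = (-11, 8); dropping signs (only squares matter) gives (11, 8); check 11² + 8² = 121 + 64 = 185 ✓.
Step 4: Order so x ≤ y and verify: 8² + 11² = 64 + 121 = 185 = n. ✓

n = 185 = 8² + 11² (one valid representation with x ≤ y).


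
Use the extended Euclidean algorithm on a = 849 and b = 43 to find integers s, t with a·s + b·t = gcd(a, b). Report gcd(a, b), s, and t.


Euclidean algorithm on (849, 43) — divide until remainder is 0:
  849 = 19 · 43 + 32
  43 = 1 · 32 + 11
  32 = 2 · 11 + 10
  11 = 1 · 10 + 1
  10 = 10 · 1 + 0
gcd(849, 43) = 1.
Track Bezout coefficients alongside the remainders: start with r₀ = 849 = a·1 + b·0 (s = 1, t = 0) and r₁ = 43 = a·0 + b·1 (s = 0, t = 1); each new remainder r_{k+1} = r_{k-1} − q_k·r_k inherits s_{k+1} = s_{k-1} − q_k·s_k, t_{k+1} = t_{k-1} − q_k·t_k, so r_k = a·s_k + b·t_k at every step:
  q = 19: r = 32, s = 1 − 19·0 = 1, t = 0 − 19·1 = -19  (check: 849·1 + 43·(-19) = 32)
  q = 1: r = 11, s = 0 − 1·1 = -1, t = 1 − 1·(-19) = 20  (check: 849·(-1) + 43·20 = 11)
  q = 2: r = 10, s = 1 − 2·(-1) = 3, t = -19 − 2·20 = -59  (check: 849·3 + 43·(-59) = 10)
  q = 1: r = 1, s = -1 − 1·3 = -4, t = 20 − 1·(-59) = 79  (check: 849·(-4) + 43·79 = 1)
The row with r = 1 (the gcd) gives the Bezout coefficients s = -4, t = 79.
Result: 849 · (-4) + 43 · (79) = 1.

gcd(849, 43) = 1; s = -4, t = 79 (check: 849·(-4) + 43·79 = 1).


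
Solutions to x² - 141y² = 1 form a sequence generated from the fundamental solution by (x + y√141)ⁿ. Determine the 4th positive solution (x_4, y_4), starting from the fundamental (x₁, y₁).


Step 1: Find the fundamental solution (x₁, y₁) of x² - 141y² = 1.
  Expand √141 as a continued fraction. a₀ = ⌊√141⌋ = 11; iterate m_{k+1} = d_k·a_k − m_k, d_{k+1} = (141 − m_{k+1}²)/d_k, a_{k+1} = ⌊(a₀ + m_{k+1})/d_{k+1}⌋ (starting m₀ = 0, d₀ = 1), with convergents p_k = a_k·p_{k-1} + p_{k-2}, q_k = a_k·q_{k-1} + q_{k-2} (p₋₁ = 1, q₋₁ = 0):
  k = 0: a₀ = 11; p₀/q₀ = 11/1; p₀² − 141·q₀² = 121 − 141 = -20.
  k = 1: m = 11, d = 20, a = ⌊(11 + 11)/20⌋ = 1; p/q = (1·11 + 1)/(1·1 + 0) = 12/1; p² − 141·q² = 144 − 141 = 3.
  k = 2: m = 9, d = 3, a = ⌊(11 + 9)/3⌋ = 6; p/q = (6·12 + 11)/(6·1 + 1) = 83/7; p² − 141·q² = 6889 − 6909 = -20.
  k = 3: m = 9, d = 20, a = ⌊(11 + 9)/20⌋ = 1; p/q = (1·83 + 12)/(1·7 + 1) = 95/8; p² − 141·q² = 9025 − 9024 = 1.
  The first convergent with p² − 141·q² = 1 gives the fundamental solution (x₁, y₁) = (95, 8).
Step 2: Apply the recurrence (x_{n+1}, y_{n+1}) = (x₁x_n + 141y₁y_n, x₁y_n + y₁x_n) repeatedly.
  From (x_1, y_1) = (95, 8): x_2 = 95·95 + 141·8·8 = 18049; y_2 = 95·8 + 8·95 = 1520.
  From (x_2, y_2) = (18049, 1520): x_3 = 95·18049 + 141·8·1520 = 3429215; y_3 = 95·1520 + 8·18049 = 288792.
  From (x_3, y_3) = (3429215, 288792): x_4 = 95·3429215 + 141·8·288792 = 651532801; y_4 = 95·288792 + 8·3429215 = 54868960.
Step 3: Verify x_4² - 141·y_4² = 424494990778905601 - 424494990778905600 = 1 (should be 1). ✓

(x_1, y_1) = (95, 8); (x_4, y_4) = (651532801, 54868960).


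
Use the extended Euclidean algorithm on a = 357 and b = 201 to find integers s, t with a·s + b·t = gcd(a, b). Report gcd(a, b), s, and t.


Euclidean algorithm on (357, 201) — divide until remainder is 0:
  357 = 1 · 201 + 156
  201 = 1 · 156 + 45
  156 = 3 · 45 + 21
  45 = 2 · 21 + 3
  21 = 7 · 3 + 0
gcd(357, 201) = 3.
Track Bezout coefficients alongside the remainders: start with r₀ = 357 = a·1 + b·0 (s = 1, t = 0) and r₁ = 201 = a·0 + b·1 (s = 0, t = 1); each new remainder r_{k+1} = r_{k-1} − q_k·r_k inherits s_{k+1} = s_{k-1} − q_k·s_k, t_{k+1} = t_{k-1} − q_k·t_k, so r_k = a·s_k + b·t_k at every step:
  q = 1: r = 156, s = 1 − 1·0 = 1, t = 0 − 1·1 = -1  (check: 357·1 + 201·(-1) = 156)
  q = 1: r = 45, s = 0 − 1·1 = -1, t = 1 − 1·(-1) = 2  (check: 357·(-1) + 201·2 = 45)
  q = 3: r = 21, s = 1 − 3·(-1) = 4, t = -1 − 3·2 = -7  (check: 357·4 + 201·(-7) = 21)
  q = 2: r = 3, s = -1 − 2·4 = -9, t = 2 − 2·(-7) = 16  (check: 357·(-9) + 201·16 = 3)
The row with r = 3 (the gcd) gives the Bezout coefficients s = -9, t = 16.
Result: 357 · (-9) + 201 · (16) = 3.

gcd(357, 201) = 3; s = -9, t = 16 (check: 357·(-9) + 201·16 = 3).


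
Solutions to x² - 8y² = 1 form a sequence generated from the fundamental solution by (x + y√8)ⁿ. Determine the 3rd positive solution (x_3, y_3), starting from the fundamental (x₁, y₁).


Step 1: Find the fundamental solution (x₁, y₁) of x² - 8y² = 1.
  Expand √8 as a continued fraction. a₀ = ⌊√8⌋ = 2; iterate m_{k+1} = d_k·a_k − m_k, d_{k+1} = (8 − m_{k+1}²)/d_k, a_{k+1} = ⌊(a₀ + m_{k+1})/d_{k+1}⌋ (starting m₀ = 0, d₀ = 1), with convergents p_k = a_k·p_{k-1} + p_{k-2}, q_k = a_k·q_{k-1} + q_{k-2} (p₋₁ = 1, q₋₁ = 0):
  k = 0: a₀ = 2; p₀/q₀ = 2/1; p₀² − 8·q₀² = 4 − 8 = -4.
  k = 1: m = 2, d = 4, a = ⌊(2 + 2)/4⌋ = 1; p/q = (1·2 + 1)/(1·1 + 0) = 3/1; p² − 8·q² = 9 − 8 = 1.
  The first convergent with p² − 8·q² = 1 gives the fundamental solution (x₁, y₁) = (3, 1).
Step 2: Apply the recurrence (x_{n+1}, y_{n+1}) = (x₁x_n + 8y₁y_n, x₁y_n + y₁x_n) repeatedly.
  From (x_1, y_1) = (3, 1): x_2 = 3·3 + 8·1·1 = 17; y_2 = 3·1 + 1·3 = 6.
  From (x_2, y_2) = (17, 6): x_3 = 3·17 + 8·1·6 = 99; y_3 = 3·6 + 1·17 = 35.
Step 3: Verify x_3² - 8·y_3² = 9801 - 9800 = 1 (should be 1). ✓

(x_1, y_1) = (3, 1); (x_3, y_3) = (99, 35).


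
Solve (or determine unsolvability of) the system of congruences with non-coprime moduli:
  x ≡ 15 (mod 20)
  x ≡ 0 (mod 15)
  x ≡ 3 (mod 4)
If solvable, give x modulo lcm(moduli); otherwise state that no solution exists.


Moduli 20, 15, 4 are not pairwise coprime, so CRT works modulo lcm(m_i) when all pairwise compatibility conditions hold.
Pairwise compatibility: gcd(m_i, m_j) must divide a_i - a_j for every pair.
Merge one congruence at a time:
  Start: x ≡ 15 (mod 20).
  Combine with x ≡ 0 (mod 15): gcd(20, 15) = 5; 0 - 15 = -15, which IS divisible by 5, so compatible.
    Write x = 15 + 20·t and substitute into x ≡ 0 (mod 15): 20·t ≡ 0 − 15 = -15 (mod 15).
    Divide the congruence (and modulus) by g = 5: 4·t ≡ -3 (mod 3).
    Reduce coefficients mod 3: 1·t ≡ 0 (mod 3).
    So t ≡ 0 (mod 3).
    Then x = 15 + 20·0 = 15, valid modulo lcm(20, 15) = 60: x ≡ 15 (mod 60).
  Combine with x ≡ 3 (mod 4): gcd(60, 4) = 4; 3 - 15 = -12, which IS divisible by 4, so compatible.
    Write x = 15 + 60·t and substitute into x ≡ 3 (mod 4): 60·t ≡ 3 − 15 = -12 (mod 4).
    Divide the congruence (and modulus) by g = 4: 15·t ≡ -3 (mod 1).
    Modulo 1 every t works; take t = 0.
    Then x = 15 + 60·0 = 15, valid modulo lcm(60, 4) = 60: x ≡ 15 (mod 60).
Verify: 15 mod 20 = 15, 15 mod 15 = 0, 15 mod 4 = 3.

x ≡ 15 (mod 60).


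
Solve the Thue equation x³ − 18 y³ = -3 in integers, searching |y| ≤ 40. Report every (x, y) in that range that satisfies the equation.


The equation is x³ - 18y³ = -3. For fixed y, x³ = 18·y³ − 3, so a solution requires the RHS to be a perfect cube.
Strategy: iterate y from -40 to 40, compute RHS = 18·y³ − 3, and check whether it is a (positive or negative) perfect cube.
Check small values of y:
  y = 0: RHS = -3 is not a perfect cube.
  y = 1: RHS = 15 is not a perfect cube.
  y = -1: RHS = -21 is not a perfect cube.
  y = 2: RHS = 141 is not a perfect cube.
  y = -2: RHS = -147 is not a perfect cube.
  y = 3: RHS = 483 is not a perfect cube.
  y = -3: RHS = -489 is not a perfect cube.
Continuing the search up to |y| = 40 finds no solutions either.
No (x, y) in the scanned range satisfies the equation.

No integer solutions with |y| ≤ 40.


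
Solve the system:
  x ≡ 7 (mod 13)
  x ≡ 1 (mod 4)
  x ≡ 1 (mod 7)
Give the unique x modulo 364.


Moduli 13, 4, 7 are pairwise coprime; by CRT there is a unique solution modulo M = 13 · 4 · 7 = 364.
Solve pairwise, accumulating the modulus:
  Start with x ≡ 7 (mod 13).
  Combine with x ≡ 1 (mod 4): since gcd(13, 4) = 1, we get a unique residue mod 52.
    Write x = 7 + 13·t and substitute into x ≡ 1 (mod 4): 13·t ≡ 1 − 7 = -6 (mod 4).
    Reduce coefficients mod 4: 1·t ≡ 2 (mod 4).
    So t ≡ 2 (mod 4).
    Then x = 7 + 13·2 = 33, valid modulo lcm(13, 4) = 52: x ≡ 33 (mod 52).
  Combine with x ≡ 1 (mod 7): since gcd(52, 7) = 1, we get a unique residue mod 364.
    Write x = 33 + 52·t and substitute into x ≡ 1 (mod 7): 52·t ≡ 1 − 33 = -32 (mod 7).
    Reduce coefficients mod 7: 3·t ≡ 3 (mod 7).
    The inverse of 3 mod 7 is 5 (since 3·5 = 15 = 2·7 + 1), so t ≡ 5·3 = 15 ≡ 1 (mod 7).
    Then x = 33 + 52·1 = 85, valid modulo lcm(52, 7) = 364: x ≡ 85 (mod 364).
Verify: 85 mod 13 = 7 ✓, 85 mod 4 = 1 ✓, 85 mod 7 = 1 ✓.

x ≡ 85 (mod 364).


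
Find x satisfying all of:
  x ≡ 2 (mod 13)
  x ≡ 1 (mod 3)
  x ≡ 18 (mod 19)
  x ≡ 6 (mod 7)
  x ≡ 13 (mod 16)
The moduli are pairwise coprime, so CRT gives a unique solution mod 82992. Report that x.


Product of moduli M = 13 · 3 · 19 · 7 · 16 = 82992.
Merge one congruence at a time:
  Start: x ≡ 2 (mod 13).
  Combine with x ≡ 1 (mod 3); new modulus lcm = 39.
    Write x = 2 + 13·t and substitute into x ≡ 1 (mod 3): 13·t ≡ 1 − 2 = -1 (mod 3).
    Reduce coefficients mod 3: 1·t ≡ 2 (mod 3).
    So t ≡ 2 (mod 3).
    Then x = 2 + 13·2 = 28, valid modulo lcm(13, 3) = 39: x ≡ 28 (mod 39).
  Combine with x ≡ 18 (mod 19); new modulus lcm = 741.
    Write x = 28 + 39·t and substitute into x ≡ 18 (mod 19): 39·t ≡ 18 − 28 = -10 (mod 19).
    Reduce coefficients mod 19: 1·t ≡ 9 (mod 19).
    So t ≡ 9 (mod 19).
    Then x = 28 + 39·9 = 379, valid modulo lcm(39, 19) = 741: x ≡ 379 (mod 741).
  Combine with x ≡ 6 (mod 7); new modulus lcm = 5187.
    Write x = 379 + 741·t and substitute into x ≡ 6 (mod 7): 741·t ≡ 6 − 379 = -373 (mod 7).
    Reduce coefficients mod 7: 6·t ≡ 5 (mod 7).
    The inverse of 6 mod 7 is 6 (since 6·6 = 36 = 5·7 + 1), so t ≡ 6·5 = 30 ≡ 2 (mod 7).
    Then x = 379 + 741·2 = 1861, valid modulo lcm(741, 7) = 5187: x ≡ 1861 (mod 5187).
  Combine with x ≡ 13 (mod 16); new modulus lcm = 82992.
    Write x = 1861 + 5187·t and substitute into x ≡ 13 (mod 16): 5187·t ≡ 13 − 1861 = -1848 (mod 16).
    Reduce coefficients mod 16: 3·t ≡ 8 (mod 16).
    The inverse of 3 mod 16 is 11 (since 3·11 = 33 = 2·16 + 1), so t ≡ 11·8 = 88 ≡ 8 (mod 16).
    Then x = 1861 + 5187·8 = 43357, valid modulo lcm(5187, 16) = 82992: x ≡ 43357 (mod 82992).
Verify against each original: 43357 mod 13 = 2, 43357 mod 3 = 1, 43357 mod 19 = 18, 43357 mod 7 = 6, 43357 mod 16 = 13.

x ≡ 43357 (mod 82992).


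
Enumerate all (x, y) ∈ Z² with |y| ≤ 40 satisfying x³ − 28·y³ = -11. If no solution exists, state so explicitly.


The equation is x³ - 28y³ = -11. For fixed y, x³ = 28·y³ − 11, so a solution requires the RHS to be a perfect cube.
Strategy: iterate y from -40 to 40, compute RHS = 28·y³ − 11, and check whether it is a (positive or negative) perfect cube.
Check small values of y:
  y = 0: RHS = -11 is not a perfect cube.
  y = 1: RHS = 17 is not a perfect cube.
  y = -1: RHS = -39 is not a perfect cube.
  y = 2: RHS = 213 is not a perfect cube.
  y = -2: RHS = -235 is not a perfect cube.
  y = 3: RHS = 745 is not a perfect cube.
  y = -3: RHS = -767 is not a perfect cube.
Continuing the search up to |y| = 40 finds no solutions either.
No (x, y) in the scanned range satisfies the equation.

No integer solutions with |y| ≤ 40.


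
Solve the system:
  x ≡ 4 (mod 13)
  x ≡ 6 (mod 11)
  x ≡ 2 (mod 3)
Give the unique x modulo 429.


Moduli 13, 11, 3 are pairwise coprime; by CRT there is a unique solution modulo M = 13 · 11 · 3 = 429.
Solve pairwise, accumulating the modulus:
  Start with x ≡ 4 (mod 13).
  Combine with x ≡ 6 (mod 11): since gcd(13, 11) = 1, we get a unique residue mod 143.
    Write x = 4 + 13·t and substitute into x ≡ 6 (mod 11): 13·t ≡ 6 − 4 = 2 (mod 11).
    Reduce coefficients mod 11: 2·t ≡ 2 (mod 11).
    The inverse of 2 mod 11 is 6 (since 2·6 = 12 = 1·11 + 1), so t ≡ 6·2 = 12 ≡ 1 (mod 11).
    Then x = 4 + 13·1 = 17, valid modulo lcm(13, 11) = 143: x ≡ 17 (mod 143).
  Combine with x ≡ 2 (mod 3): since gcd(143, 3) = 1, we get a unique residue mod 429.
    Write x = 17 + 143·t and substitute into x ≡ 2 (mod 3): 143·t ≡ 2 − 17 = -15 (mod 3).
    Reduce coefficients mod 3: 2·t ≡ 0 (mod 3).
    The inverse of 2 mod 3 is 2 (since 2·2 = 4 = 1·3 + 1), so t ≡ 2·0 = 0 ≡ 0 (mod 3).
    Then x = 17 + 143·0 = 17, valid modulo lcm(143, 3) = 429: x ≡ 17 (mod 429).
Verify: 17 mod 13 = 4 ✓, 17 mod 11 = 6 ✓, 17 mod 3 = 2 ✓.

x ≡ 17 (mod 429).


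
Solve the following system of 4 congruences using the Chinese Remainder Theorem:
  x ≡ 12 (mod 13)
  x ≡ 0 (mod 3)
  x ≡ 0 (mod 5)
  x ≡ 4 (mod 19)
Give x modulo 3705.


Product of moduli M = 13 · 3 · 5 · 19 = 3705.
Merge one congruence at a time:
  Start: x ≡ 12 (mod 13).
  Combine with x ≡ 0 (mod 3); new modulus lcm = 39.
    Write x = 12 + 13·t and substitute into x ≡ 0 (mod 3): 13·t ≡ 0 − 12 = -12 (mod 3).
    Reduce coefficients mod 3: 1·t ≡ 0 (mod 3).
    So t ≡ 0 (mod 3).
    Then x = 12 + 13·0 = 12, valid modulo lcm(13, 3) = 39: x ≡ 12 (mod 39).
  Combine with x ≡ 0 (mod 5); new modulus lcm = 195.
    Write x = 12 + 39·t and substitute into x ≡ 0 (mod 5): 39·t ≡ 0 − 12 = -12 (mod 5).
    Reduce coefficients mod 5: 4·t ≡ 3 (mod 5).
    The inverse of 4 mod 5 is 4 (since 4·4 = 16 = 3·5 + 1), so t ≡ 4·3 = 12 ≡ 2 (mod 5).
    Then x = 12 + 39·2 = 90, valid modulo lcm(39, 5) = 195: x ≡ 90 (mod 195).
  Combine with x ≡ 4 (mod 19); new modulus lcm = 3705.
    Write x = 90 + 195·t and substitute into x ≡ 4 (mod 19): 195·t ≡ 4 − 90 = -86 (mod 19).
    Reduce coefficients mod 19: 5·t ≡ 9 (mod 19).
    The inverse of 5 mod 19 is 4 (since 5·4 = 20 = 1·19 + 1), so t ≡ 4·9 = 36 ≡ 17 (mod 19).
    Then x = 90 + 195·17 = 3405, valid modulo lcm(195, 19) = 3705: x ≡ 3405 (mod 3705).
Verify against each original: 3405 mod 13 = 12, 3405 mod 3 = 0, 3405 mod 5 = 0, 3405 mod 19 = 4.

x ≡ 3405 (mod 3705).
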